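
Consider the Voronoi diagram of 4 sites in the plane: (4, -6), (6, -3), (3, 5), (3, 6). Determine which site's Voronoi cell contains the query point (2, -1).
Nearest site = (6, -3)

The Voronoi cell of site s contains exactly those query points closer to s than to any other site. Compute squared distances from q = (2, -1) to each site:
  (6 − 2)² + (-3 − -1)² = 20
  (4 − 2)² + (-6 − -1)² = 29
  (3 − 2)² + (5 − -1)² = 37
  (3 − 2)² + (6 − -1)² = 50
Minimum is attained by (6, -3), so q lies in its Voronoi cell.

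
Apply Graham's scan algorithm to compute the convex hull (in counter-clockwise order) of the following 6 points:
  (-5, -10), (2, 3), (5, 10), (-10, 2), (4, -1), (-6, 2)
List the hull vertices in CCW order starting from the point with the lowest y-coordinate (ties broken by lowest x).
Hull (CCW) = [(-5, -10), (4, -1), (5, 10), (-10, 2)]

Graham scan procedure:
  1. Find the pivot p₀ = point with lowest y (tie → lowest x): (-5, -10).
  2. Sort the remaining points by polar angle around p₀.
  3. Walk through sorted points, maintaining a stack; pop the top while the last three entries make a non-left turn (cross product ≤ 0).
  4. Final stack is the convex hull in CCW order: (-5, -10), (4, -1), (5, 10), (-10, 2).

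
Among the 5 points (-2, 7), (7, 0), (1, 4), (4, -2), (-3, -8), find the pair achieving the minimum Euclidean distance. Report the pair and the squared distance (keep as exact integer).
Pair = ((7, 0), (4, -2)); squared distance = 13

Compute all C(5, 2) = 10 pairwise squared distances (x_i − x_j)² + (y_i − y_j)². The minimum is 13, attained by the pair ((7, 0), (4, -2)).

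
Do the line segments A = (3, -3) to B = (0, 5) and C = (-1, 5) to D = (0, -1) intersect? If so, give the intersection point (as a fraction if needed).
No (intersection of containing lines falls outside at least one segment)

Parametrize and solve: t = 8/5, s = -4/5. At least one of these is outside [0, 1], so the segments do not intersect.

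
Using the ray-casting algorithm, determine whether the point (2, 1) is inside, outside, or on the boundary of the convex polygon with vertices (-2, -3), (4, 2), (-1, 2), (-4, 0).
The point (2, 1) lies strictly inside the polygon

Cast a horizontal ray to the right from the query point and count how many polygon edges it crosses (each edge strictly once or zero times, handled with the usual half-open convention). 
Parity of crossings → odd ⇒ inside.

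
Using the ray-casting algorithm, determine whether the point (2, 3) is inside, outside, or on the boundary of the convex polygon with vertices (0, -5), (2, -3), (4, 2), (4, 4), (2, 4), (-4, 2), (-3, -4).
The point (2, 3) lies strictly inside the polygon

Cast a horizontal ray to the right from the query point and count how many polygon edges it crosses (each edge strictly once or zero times, handled with the usual half-open convention). 
Parity of crossings → odd ⇒ inside.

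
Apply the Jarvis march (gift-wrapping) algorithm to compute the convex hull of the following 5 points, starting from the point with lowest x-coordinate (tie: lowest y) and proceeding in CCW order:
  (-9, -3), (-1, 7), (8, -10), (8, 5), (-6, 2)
Hull (CCW) = [(-9, -3), (8, -10), (8, 5), (-1, 7), (-6, 2)]

Jarvis march: at each step, from the current hull vertex p, select the next vertex q as the point such that every other point lies strictly to the left of (or on) the directed line p → q. (Equivalently: for every other point r, the cross product (q − p) × (r − p) ≥ 0.)
Starting point (lowest x, tie lowest y): (-9, -3). Wrap until returning to start. Resulting hull: (-9, -3), (8, -10), (8, 5), (-1, 7), (-6, 2).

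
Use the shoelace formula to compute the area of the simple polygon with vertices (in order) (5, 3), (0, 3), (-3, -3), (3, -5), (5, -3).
Area = 47

Shoelace formula: Area = (1/2) |Σ_i (x_i · y_{i+1} − x_{i+1} · y_i)| (indices mod n). Compute each cross term:
  (5)(3) − (0)(3) = 15
  (0)(-3) − (-3)(3) = 9
  (-3)(-5) − (3)(-3) = 24
  (3)(-3) − (5)(-5) = 16
  (5)(3) − (5)(-3) = 30
Sum = 94, so (signed) Area = 94/2 = 47, |Area| = 47.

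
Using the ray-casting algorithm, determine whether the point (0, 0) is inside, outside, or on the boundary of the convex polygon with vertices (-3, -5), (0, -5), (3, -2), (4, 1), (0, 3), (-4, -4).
The point (0, 0) lies strictly inside the polygon

Cast a horizontal ray to the right from the query point and count how many polygon edges it crosses (each edge strictly once or zero times, handled with the usual half-open convention). 
Parity of crossings → odd ⇒ inside.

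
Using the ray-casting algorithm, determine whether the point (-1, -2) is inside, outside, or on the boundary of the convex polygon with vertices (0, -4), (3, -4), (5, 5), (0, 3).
The point (-1, -2) lies strictly outside the polygon

Cast a horizontal ray to the right from the query point and count how many polygon edges it crosses (each edge strictly once or zero times, handled with the usual half-open convention). 
Parity of crossings → even ⇒ outside.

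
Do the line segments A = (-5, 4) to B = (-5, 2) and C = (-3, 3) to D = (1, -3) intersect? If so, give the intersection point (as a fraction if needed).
No (intersection of containing lines falls outside at least one segment)

Parametrize and solve: t = -1, s = -1/2. At least one of these is outside [0, 1], so the segments do not intersect.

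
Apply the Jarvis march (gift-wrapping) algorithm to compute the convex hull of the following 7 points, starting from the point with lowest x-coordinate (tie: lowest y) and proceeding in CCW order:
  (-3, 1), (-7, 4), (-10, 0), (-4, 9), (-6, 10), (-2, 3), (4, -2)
Hull (CCW) = [(-10, 0), (4, -2), (-4, 9), (-6, 10)]

Jarvis march: at each step, from the current hull vertex p, select the next vertex q as the point such that every other point lies strictly to the left of (or on) the directed line p → q. (Equivalently: for every other point r, the cross product (q − p) × (r − p) ≥ 0.)
Starting point (lowest x, tie lowest y): (-10, 0). Wrap until returning to start. Resulting hull: (-10, 0), (4, -2), (-4, 9), (-6, 10).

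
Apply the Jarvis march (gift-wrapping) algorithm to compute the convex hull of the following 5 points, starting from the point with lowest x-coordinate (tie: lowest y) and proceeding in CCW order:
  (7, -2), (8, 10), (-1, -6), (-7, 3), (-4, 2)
Hull (CCW) = [(-7, 3), (-1, -6), (7, -2), (8, 10)]

Jarvis march: at each step, from the current hull vertex p, select the next vertex q as the point such that every other point lies strictly to the left of (or on) the directed line p → q. (Equivalently: for every other point r, the cross product (q − p) × (r − p) ≥ 0.)
Starting point (lowest x, tie lowest y): (-7, 3). Wrap until returning to start. Resulting hull: (-7, 3), (-1, -6), (7, -2), (8, 10).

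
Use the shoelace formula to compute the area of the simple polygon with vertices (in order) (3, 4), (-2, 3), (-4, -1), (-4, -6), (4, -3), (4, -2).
Area = 113/2

Shoelace formula: Area = (1/2) |Σ_i (x_i · y_{i+1} − x_{i+1} · y_i)| (indices mod n). Compute each cross term:
  (3)(3) − (-2)(4) = 17
  (-2)(-1) − (-4)(3) = 14
  (-4)(-6) − (-4)(-1) = 20
  (-4)(-3) − (4)(-6) = 36
  (4)(-2) − (4)(-3) = 4
  (4)(4) − (3)(-2) = 22
Sum = 113, so (signed) Area = 113/2 = 113/2, |Area| = 113/2.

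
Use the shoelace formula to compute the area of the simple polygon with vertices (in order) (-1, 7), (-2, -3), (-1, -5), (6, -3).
Area = 48

Shoelace formula: Area = (1/2) |Σ_i (x_i · y_{i+1} − x_{i+1} · y_i)| (indices mod n). Compute each cross term:
  (-1)(-3) − (-2)(7) = 17
  (-2)(-5) − (-1)(-3) = 7
  (-1)(-3) − (6)(-5) = 33
  (6)(7) − (-1)(-3) = 39
Sum = 96, so (signed) Area = 96/2 = 48, |Area| = 48.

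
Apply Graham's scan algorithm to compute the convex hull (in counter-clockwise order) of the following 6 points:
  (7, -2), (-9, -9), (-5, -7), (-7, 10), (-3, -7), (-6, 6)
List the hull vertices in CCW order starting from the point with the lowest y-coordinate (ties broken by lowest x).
Hull (CCW) = [(-9, -9), (-3, -7), (7, -2), (-7, 10)]

Graham scan procedure:
  1. Find the pivot p₀ = point with lowest y (tie → lowest x): (-9, -9).
  2. Sort the remaining points by polar angle around p₀.
  3. Walk through sorted points, maintaining a stack; pop the top while the last three entries make a non-left turn (cross product ≤ 0).
  4. Final stack is the convex hull in CCW order: (-9, -9), (-3, -7), (7, -2), (-7, 10).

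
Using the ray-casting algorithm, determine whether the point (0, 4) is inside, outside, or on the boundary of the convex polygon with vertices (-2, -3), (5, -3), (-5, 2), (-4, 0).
The point (0, 4) lies strictly outside the polygon

Cast a horizontal ray to the right from the query point and count how many polygon edges it crosses (each edge strictly once or zero times, handled with the usual half-open convention). 
Parity of crossings → even ⇒ outside.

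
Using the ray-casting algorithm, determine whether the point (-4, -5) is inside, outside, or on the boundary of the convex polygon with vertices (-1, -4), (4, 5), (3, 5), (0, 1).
The point (-4, -5) lies strictly outside the polygon

Cast a horizontal ray to the right from the query point and count how many polygon edges it crosses (each edge strictly once or zero times, handled with the usual half-open convention). 
Parity of crossings → even ⇒ outside.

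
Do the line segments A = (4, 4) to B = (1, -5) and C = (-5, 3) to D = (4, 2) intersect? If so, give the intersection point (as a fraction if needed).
Yes; intersection at (47/14, 29/14) (t = 3/14 on AB, s = 13/14 on CD)

Parametrize AB as A + t(B − A) = (4 + -3 t, 4 + -9 t) and CD as C + s(D − C) = (-5 + 9 s, 3 + -1 s). Solve the linear system for (t, s). Determinant = -84 ≠ 0, so a unique intersection of the containing lines exists. Solution: t = 3/14, s = 13/14 — both in [0, 1], so the segments cross. Intersection point: (47/14, 29/14).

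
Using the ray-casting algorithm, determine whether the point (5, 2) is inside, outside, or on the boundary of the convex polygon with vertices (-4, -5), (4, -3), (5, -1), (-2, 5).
The point (5, 2) lies strictly outside the polygon

Cast a horizontal ray to the right from the query point and count how many polygon edges it crosses (each edge strictly once or zero times, handled with the usual half-open convention). 
Parity of crossings → even ⇒ outside.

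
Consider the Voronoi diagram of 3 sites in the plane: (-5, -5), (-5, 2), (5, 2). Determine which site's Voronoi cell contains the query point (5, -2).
Nearest site = (5, 2)

The Voronoi cell of site s contains exactly those query points closer to s than to any other site. Compute squared distances from q = (5, -2) to each site:
  (5 − 5)² + (2 − -2)² = 16
  (-5 − 5)² + (-5 − -2)² = 109
  (-5 − 5)² + (2 − -2)² = 116
Minimum is attained by (5, 2), so q lies in its Voronoi cell.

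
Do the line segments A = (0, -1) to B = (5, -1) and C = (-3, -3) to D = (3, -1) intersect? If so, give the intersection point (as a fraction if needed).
Yes; intersection at (3, -1) (t = 3/5 on AB, s = 1 on CD)

Parametrize AB as A + t(B − A) = (0 + 5 t, -1 + 0 t) and CD as C + s(D − C) = (-3 + 6 s, -3 + 2 s). Solve the linear system for (t, s). Determinant = -10 ≠ 0, so a unique intersection of the containing lines exists. Solution: t = 3/5, s = 1 — both in [0, 1], so the segments cross. Intersection point: (3, -1).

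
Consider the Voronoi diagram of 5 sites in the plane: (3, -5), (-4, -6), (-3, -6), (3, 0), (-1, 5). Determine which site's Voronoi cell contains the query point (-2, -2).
Nearest site = (-3, -6)

The Voronoi cell of site s contains exactly those query points closer to s than to any other site. Compute squared distances from q = (-2, -2) to each site:
  (-3 − -2)² + (-6 − -2)² = 17
  (-4 − -2)² + (-6 − -2)² = 20
  (3 − -2)² + (0 − -2)² = 29
  (3 − -2)² + (-5 − -2)² = 34
  (-1 − -2)² + (5 − -2)² = 50
Minimum is attained by (-3, -6), so q lies in its Voronoi cell.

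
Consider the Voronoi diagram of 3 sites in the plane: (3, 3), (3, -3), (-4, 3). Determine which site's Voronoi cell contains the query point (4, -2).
Nearest site = (3, -3)

The Voronoi cell of site s contains exactly those query points closer to s than to any other site. Compute squared distances from q = (4, -2) to each site:
  (3 − 4)² + (-3 − -2)² = 2
  (3 − 4)² + (3 − -2)² = 26
  (-4 − 4)² + (3 − -2)² = 89
Minimum is attained by (3, -3), so q lies in its Voronoi cell.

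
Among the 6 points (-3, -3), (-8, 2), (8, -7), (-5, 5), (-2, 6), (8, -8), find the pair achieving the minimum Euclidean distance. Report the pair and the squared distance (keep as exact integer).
Pair = ((8, -7), (8, -8)); squared distance = 1

Compute all C(6, 2) = 15 pairwise squared distances (x_i − x_j)² + (y_i − y_j)². The minimum is 1, attained by the pair ((8, -7), (8, -8)).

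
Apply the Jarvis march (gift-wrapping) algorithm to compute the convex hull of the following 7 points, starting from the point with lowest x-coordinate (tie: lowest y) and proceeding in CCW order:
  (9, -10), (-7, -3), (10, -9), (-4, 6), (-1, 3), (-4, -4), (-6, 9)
Hull (CCW) = [(-7, -3), (9, -10), (10, -9), (-6, 9)]

Jarvis march: at each step, from the current hull vertex p, select the next vertex q as the point such that every other point lies strictly to the left of (or on) the directed line p → q. (Equivalently: for every other point r, the cross product (q − p) × (r − p) ≥ 0.)
Starting point (lowest x, tie lowest y): (-7, -3). Wrap until returning to start. Resulting hull: (-7, -3), (9, -10), (10, -9), (-6, 9).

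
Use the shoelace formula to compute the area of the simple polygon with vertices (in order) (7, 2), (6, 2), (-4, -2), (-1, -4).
Area = 19

Shoelace formula: Area = (1/2) |Σ_i (x_i · y_{i+1} − x_{i+1} · y_i)| (indices mod n). Compute each cross term:
  (7)(2) − (6)(2) = 2
  (6)(-2) − (-4)(2) = -4
  (-4)(-4) − (-1)(-2) = 14
  (-1)(2) − (7)(-4) = 26
Sum = 38, so (signed) Area = 38/2 = 19, |Area| = 19.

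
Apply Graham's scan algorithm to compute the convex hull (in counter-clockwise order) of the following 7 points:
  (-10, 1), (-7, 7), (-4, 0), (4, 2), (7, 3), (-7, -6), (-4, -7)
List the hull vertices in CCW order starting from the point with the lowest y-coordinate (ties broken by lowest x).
Hull (CCW) = [(-4, -7), (7, 3), (-7, 7), (-10, 1), (-7, -6)]

Graham scan procedure:
  1. Find the pivot p₀ = point with lowest y (tie → lowest x): (-4, -7).
  2. Sort the remaining points by polar angle around p₀.
  3. Walk through sorted points, maintaining a stack; pop the top while the last three entries make a non-left turn (cross product ≤ 0).
  4. Final stack is the convex hull in CCW order: (-4, -7), (7, 3), (-7, 7), (-10, 1), (-7, -6).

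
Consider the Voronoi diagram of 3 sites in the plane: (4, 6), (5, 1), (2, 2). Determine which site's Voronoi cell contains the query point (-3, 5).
Nearest site = (2, 2)

The Voronoi cell of site s contains exactly those query points closer to s than to any other site. Compute squared distances from q = (-3, 5) to each site:
  (2 − -3)² + (2 − 5)² = 34
  (4 − -3)² + (6 − 5)² = 50
  (5 − -3)² + (1 − 5)² = 80
Minimum is attained by (2, 2), so q lies in its Voronoi cell.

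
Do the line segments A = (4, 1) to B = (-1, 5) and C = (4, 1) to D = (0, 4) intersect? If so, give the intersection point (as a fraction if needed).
Yes; intersection at (4, 1) (t = 0 on AB, s = 0 on CD)

Parametrize AB as A + t(B − A) = (4 + -5 t, 1 + 4 t) and CD as C + s(D − C) = (4 + -4 s, 1 + 3 s). Solve the linear system for (t, s). Determinant = -1 ≠ 0, so a unique intersection of the containing lines exists. Solution: t = 0, s = 0 — both in [0, 1], so the segments cross. Intersection point: (4, 1).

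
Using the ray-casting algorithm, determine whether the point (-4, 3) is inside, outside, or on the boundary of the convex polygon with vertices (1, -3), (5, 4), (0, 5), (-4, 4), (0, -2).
The point (-4, 3) lies strictly outside the polygon

Cast a horizontal ray to the right from the query point and count how many polygon edges it crosses (each edge strictly once or zero times, handled with the usual half-open convention). 
Parity of crossings → even ⇒ outside.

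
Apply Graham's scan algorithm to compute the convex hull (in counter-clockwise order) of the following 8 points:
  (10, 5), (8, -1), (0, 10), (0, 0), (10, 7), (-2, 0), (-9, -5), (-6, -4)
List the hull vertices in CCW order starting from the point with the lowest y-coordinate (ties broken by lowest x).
Hull (CCW) = [(-9, -5), (8, -1), (10, 5), (10, 7), (0, 10)]

Graham scan procedure:
  1. Find the pivot p₀ = point with lowest y (tie → lowest x): (-9, -5).
  2. Sort the remaining points by polar angle around p₀.
  3. Walk through sorted points, maintaining a stack; pop the top while the last three entries make a non-left turn (cross product ≤ 0).
  4. Final stack is the convex hull in CCW order: (-9, -5), (8, -1), (10, 5), (10, 7), (0, 10).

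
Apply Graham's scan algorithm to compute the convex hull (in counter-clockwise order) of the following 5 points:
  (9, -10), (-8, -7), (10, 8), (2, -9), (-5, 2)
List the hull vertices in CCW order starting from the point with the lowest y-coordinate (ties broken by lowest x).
Hull (CCW) = [(9, -10), (10, 8), (-5, 2), (-8, -7), (2, -9)]

Graham scan procedure:
  1. Find the pivot p₀ = point with lowest y (tie → lowest x): (9, -10).
  2. Sort the remaining points by polar angle around p₀.
  3. Walk through sorted points, maintaining a stack; pop the top while the last three entries make a non-left turn (cross product ≤ 0).
  4. Final stack is the convex hull in CCW order: (9, -10), (10, 8), (-5, 2), (-8, -7), (2, -9).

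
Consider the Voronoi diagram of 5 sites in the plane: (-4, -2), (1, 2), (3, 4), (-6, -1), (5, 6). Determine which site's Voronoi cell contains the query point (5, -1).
Nearest site = (1, 2)

The Voronoi cell of site s contains exactly those query points closer to s than to any other site. Compute squared distances from q = (5, -1) to each site:
  (1 − 5)² + (2 − -1)² = 25
  (3 − 5)² + (4 − -1)² = 29
  (5 − 5)² + (6 − -1)² = 49
  (-4 − 5)² + (-2 − -1)² = 82
  (-6 − 5)² + (-1 − -1)² = 121
Minimum is attained by (1, 2), so q lies in its Voronoi cell.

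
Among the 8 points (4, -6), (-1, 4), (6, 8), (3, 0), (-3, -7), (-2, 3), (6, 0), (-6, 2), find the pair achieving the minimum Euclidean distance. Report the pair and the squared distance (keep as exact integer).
Pair = ((-1, 4), (-2, 3)); squared distance = 2

Compute all C(8, 2) = 28 pairwise squared distances (x_i − x_j)² + (y_i − y_j)². The minimum is 2, attained by the pair ((-1, 4), (-2, 3)).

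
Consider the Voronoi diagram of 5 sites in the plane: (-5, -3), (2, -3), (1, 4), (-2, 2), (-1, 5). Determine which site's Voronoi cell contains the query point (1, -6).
Nearest site = (2, -3)

The Voronoi cell of site s contains exactly those query points closer to s than to any other site. Compute squared distances from q = (1, -6) to each site:
  (2 − 1)² + (-3 − -6)² = 10
  (-5 − 1)² + (-3 − -6)² = 45
  (-2 − 1)² + (2 − -6)² = 73
  (1 − 1)² + (4 − -6)² = 100
  (-1 − 1)² + (5 − -6)² = 125
Minimum is attained by (2, -3), so q lies in its Voronoi cell.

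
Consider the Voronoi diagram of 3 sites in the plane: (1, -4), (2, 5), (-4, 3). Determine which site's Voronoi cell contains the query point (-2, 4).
Nearest site = (-4, 3)

The Voronoi cell of site s contains exactly those query points closer to s than to any other site. Compute squared distances from q = (-2, 4) to each site:
  (-4 − -2)² + (3 − 4)² = 5
  (2 − -2)² + (5 − 4)² = 17
  (1 − -2)² + (-4 − 4)² = 73
Minimum is attained by (-4, 3), so q lies in its Voronoi cell.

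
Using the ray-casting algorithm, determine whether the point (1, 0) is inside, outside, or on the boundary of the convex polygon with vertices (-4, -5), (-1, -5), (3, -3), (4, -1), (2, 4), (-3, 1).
The point (1, 0) lies strictly inside the polygon

Cast a horizontal ray to the right from the query point and count how many polygon edges it crosses (each edge strictly once or zero times, handled with the usual half-open convention). 
Parity of crossings → odd ⇒ inside.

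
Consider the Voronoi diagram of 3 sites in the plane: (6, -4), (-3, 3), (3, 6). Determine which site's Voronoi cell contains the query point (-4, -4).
Nearest site = (-3, 3)

The Voronoi cell of site s contains exactly those query points closer to s than to any other site. Compute squared distances from q = (-4, -4) to each site:
  (-3 − -4)² + (3 − -4)² = 50
  (6 − -4)² + (-4 − -4)² = 100
  (3 − -4)² + (6 − -4)² = 149
Minimum is attained by (-3, 3), so q lies in its Voronoi cell.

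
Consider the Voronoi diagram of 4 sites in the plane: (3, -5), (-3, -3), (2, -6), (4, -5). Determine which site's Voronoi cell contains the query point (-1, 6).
Nearest site = (-3, -3)

The Voronoi cell of site s contains exactly those query points closer to s than to any other site. Compute squared distances from q = (-1, 6) to each site:
  (-3 − -1)² + (-3 − 6)² = 85
  (3 − -1)² + (-5 − 6)² = 137
  (4 − -1)² + (-5 − 6)² = 146
  (2 − -1)² + (-6 − 6)² = 153
Minimum is attained by (-3, -3), so q lies in its Voronoi cell.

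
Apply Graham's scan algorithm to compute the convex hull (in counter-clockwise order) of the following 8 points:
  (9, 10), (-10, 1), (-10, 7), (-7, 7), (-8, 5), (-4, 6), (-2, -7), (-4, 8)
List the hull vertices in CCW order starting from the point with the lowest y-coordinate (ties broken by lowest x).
Hull (CCW) = [(-2, -7), (9, 10), (-4, 8), (-10, 7), (-10, 1)]

Graham scan procedure:
  1. Find the pivot p₀ = point with lowest y (tie → lowest x): (-2, -7).
  2. Sort the remaining points by polar angle around p₀.
  3. Walk through sorted points, maintaining a stack; pop the top while the last three entries make a non-left turn (cross product ≤ 0).
  4. Final stack is the convex hull in CCW order: (-2, -7), (9, 10), (-4, 8), (-10, 7), (-10, 1).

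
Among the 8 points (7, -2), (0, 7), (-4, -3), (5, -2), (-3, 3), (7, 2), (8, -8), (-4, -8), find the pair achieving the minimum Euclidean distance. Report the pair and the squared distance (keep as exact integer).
Pair = ((7, -2), (5, -2)); squared distance = 4

Compute all C(8, 2) = 28 pairwise squared distances (x_i − x_j)² + (y_i − y_j)². The minimum is 4, attained by the pair ((7, -2), (5, -2)).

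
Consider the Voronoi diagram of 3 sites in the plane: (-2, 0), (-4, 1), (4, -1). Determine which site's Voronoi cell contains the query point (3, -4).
Nearest site = (4, -1)

The Voronoi cell of site s contains exactly those query points closer to s than to any other site. Compute squared distances from q = (3, -4) to each site:
  (4 − 3)² + (-1 − -4)² = 10
  (-2 − 3)² + (0 − -4)² = 41
  (-4 − 3)² + (1 − -4)² = 74
Minimum is attained by (4, -1), so q lies in its Voronoi cell.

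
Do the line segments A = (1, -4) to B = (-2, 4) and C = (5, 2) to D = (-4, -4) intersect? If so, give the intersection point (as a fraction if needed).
Yes; intersection at (0, -4/3) (t = 1/3 on AB, s = 5/9 on CD)

Parametrize AB as A + t(B − A) = (1 + -3 t, -4 + 8 t) and CD as C + s(D − C) = (5 + -9 s, 2 + -6 s). Solve the linear system for (t, s). Determinant = -90 ≠ 0, so a unique intersection of the containing lines exists. Solution: t = 1/3, s = 5/9 — both in [0, 1], so the segments cross. Intersection point: (0, -4/3).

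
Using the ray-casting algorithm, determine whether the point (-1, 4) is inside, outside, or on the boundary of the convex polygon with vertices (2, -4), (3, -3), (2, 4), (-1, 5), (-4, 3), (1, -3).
The point (-1, 4) lies strictly inside the polygon

Cast a horizontal ray to the right from the query point and count how many polygon edges it crosses (each edge strictly once or zero times, handled with the usual half-open convention). 
Parity of crossings → odd ⇒ inside.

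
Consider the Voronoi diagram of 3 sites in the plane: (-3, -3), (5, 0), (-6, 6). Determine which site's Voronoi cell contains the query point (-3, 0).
Nearest site = (-3, -3)

The Voronoi cell of site s contains exactly those query points closer to s than to any other site. Compute squared distances from q = (-3, 0) to each site:
  (-3 − -3)² + (-3 − 0)² = 9
  (-6 − -3)² + (6 − 0)² = 45
  (5 − -3)² + (0 − 0)² = 64
Minimum is attained by (-3, -3), so q lies in its Voronoi cell.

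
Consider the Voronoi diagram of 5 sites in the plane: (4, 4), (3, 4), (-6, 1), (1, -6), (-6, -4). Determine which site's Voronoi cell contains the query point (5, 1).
Nearest site = (4, 4)

The Voronoi cell of site s contains exactly those query points closer to s than to any other site. Compute squared distances from q = (5, 1) to each site:
  (4 − 5)² + (4 − 1)² = 10
  (3 − 5)² + (4 − 1)² = 13
  (1 − 5)² + (-6 − 1)² = 65
  (-6 − 5)² + (1 − 1)² = 121
  (-6 − 5)² + (-4 − 1)² = 146
Minimum is attained by (4, 4), so q lies in its Voronoi cell.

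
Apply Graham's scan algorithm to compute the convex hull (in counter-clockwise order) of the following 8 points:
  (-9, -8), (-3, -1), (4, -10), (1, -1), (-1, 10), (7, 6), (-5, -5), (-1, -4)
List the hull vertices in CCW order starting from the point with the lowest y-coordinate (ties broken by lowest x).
Hull (CCW) = [(4, -10), (7, 6), (-1, 10), (-9, -8)]

Graham scan procedure:
  1. Find the pivot p₀ = point with lowest y (tie → lowest x): (4, -10).
  2. Sort the remaining points by polar angle around p₀.
  3. Walk through sorted points, maintaining a stack; pop the top while the last three entries make a non-left turn (cross product ≤ 0).
  4. Final stack is the convex hull in CCW order: (4, -10), (7, 6), (-1, 10), (-9, -8).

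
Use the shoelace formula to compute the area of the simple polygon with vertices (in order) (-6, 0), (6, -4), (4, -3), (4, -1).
Area = 12

Shoelace formula: Area = (1/2) |Σ_i (x_i · y_{i+1} − x_{i+1} · y_i)| (indices mod n). Compute each cross term:
  (-6)(-4) − (6)(0) = 24
  (6)(-3) − (4)(-4) = -2
  (4)(-1) − (4)(-3) = 8
  (4)(0) − (-6)(-1) = -6
Sum = 24, so (signed) Area = 24/2 = 12, |Area| = 12.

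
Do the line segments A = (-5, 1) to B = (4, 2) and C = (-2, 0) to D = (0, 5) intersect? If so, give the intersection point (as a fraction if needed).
Yes; intersection at (-62/43, 60/43) (t = 17/43 on AB, s = 12/43 on CD)

Parametrize AB as A + t(B − A) = (-5 + 9 t, 1 + 1 t) and CD as C + s(D − C) = (-2 + 2 s, 0 + 5 s). Solve the linear system for (t, s). Determinant = -43 ≠ 0, so a unique intersection of the containing lines exists. Solution: t = 17/43, s = 12/43 — both in [0, 1], so the segments cross. Intersection point: (-62/43, 60/43).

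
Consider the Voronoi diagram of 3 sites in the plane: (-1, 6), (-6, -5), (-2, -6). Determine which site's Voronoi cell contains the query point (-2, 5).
Nearest site = (-1, 6)

The Voronoi cell of site s contains exactly those query points closer to s than to any other site. Compute squared distances from q = (-2, 5) to each site:
  (-1 − -2)² + (6 − 5)² = 2
  (-6 − -2)² + (-5 − 5)² = 116
  (-2 − -2)² + (-6 − 5)² = 121
Minimum is attained by (-1, 6), so q lies in its Voronoi cell.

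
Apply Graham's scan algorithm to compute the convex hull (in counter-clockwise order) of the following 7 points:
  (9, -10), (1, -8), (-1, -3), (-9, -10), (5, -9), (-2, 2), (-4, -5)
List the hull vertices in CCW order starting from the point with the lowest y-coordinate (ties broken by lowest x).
Hull (CCW) = [(-9, -10), (9, -10), (-2, 2)]

Graham scan procedure:
  1. Find the pivot p₀ = point with lowest y (tie → lowest x): (-9, -10).
  2. Sort the remaining points by polar angle around p₀.
  3. Walk through sorted points, maintaining a stack; pop the top while the last three entries make a non-left turn (cross product ≤ 0).
  4. Final stack is the convex hull in CCW order: (-9, -10), (9, -10), (-2, 2).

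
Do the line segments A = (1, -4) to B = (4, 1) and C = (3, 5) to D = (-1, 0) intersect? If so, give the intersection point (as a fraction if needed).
No (intersection of containing lines falls outside at least one segment)

Parametrize and solve: t = 26/5, s = -17/5. At least one of these is outside [0, 1], so the segments do not intersect.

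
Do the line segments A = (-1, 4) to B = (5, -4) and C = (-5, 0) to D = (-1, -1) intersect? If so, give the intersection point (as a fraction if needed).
No (intersection of containing lines falls outside at least one segment)

Parametrize and solve: t = 10/13, s = 28/13. At least one of these is outside [0, 1], so the segments do not intersect.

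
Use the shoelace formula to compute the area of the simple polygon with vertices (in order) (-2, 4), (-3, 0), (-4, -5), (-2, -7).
Area = 23/2

Shoelace formula: Area = (1/2) |Σ_i (x_i · y_{i+1} − x_{i+1} · y_i)| (indices mod n). Compute each cross term:
  (-2)(0) − (-3)(4) = 12
  (-3)(-5) − (-4)(0) = 15
  (-4)(-7) − (-2)(-5) = 18
  (-2)(4) − (-2)(-7) = -22
Sum = 23, so (signed) Area = 23/2 = 23/2, |Area| = 23/2.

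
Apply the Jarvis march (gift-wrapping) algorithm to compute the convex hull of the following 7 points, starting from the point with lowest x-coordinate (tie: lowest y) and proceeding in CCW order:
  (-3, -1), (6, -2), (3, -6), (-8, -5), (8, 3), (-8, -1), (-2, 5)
Hull (CCW) = [(-8, -5), (3, -6), (6, -2), (8, 3), (-2, 5), (-8, -1)]

Jarvis march: at each step, from the current hull vertex p, select the next vertex q as the point such that every other point lies strictly to the left of (or on) the directed line p → q. (Equivalently: for every other point r, the cross product (q − p) × (r − p) ≥ 0.)
Starting point (lowest x, tie lowest y): (-8, -5). Wrap until returning to start. Resulting hull: (-8, -5), (3, -6), (6, -2), (8, 3), (-2, 5), (-8, -1).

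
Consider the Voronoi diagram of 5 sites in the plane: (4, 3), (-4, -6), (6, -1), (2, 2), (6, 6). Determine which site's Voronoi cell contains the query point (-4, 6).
Nearest site = (2, 2)

The Voronoi cell of site s contains exactly those query points closer to s than to any other site. Compute squared distances from q = (-4, 6) to each site:
  (2 − -4)² + (2 − 6)² = 52
  (4 − -4)² + (3 − 6)² = 73
  (6 − -4)² + (6 − 6)² = 100
  (-4 − -4)² + (-6 − 6)² = 144
  (6 − -4)² + (-1 − 6)² = 149
Minimum is attained by (2, 2), so q lies in its Voronoi cell.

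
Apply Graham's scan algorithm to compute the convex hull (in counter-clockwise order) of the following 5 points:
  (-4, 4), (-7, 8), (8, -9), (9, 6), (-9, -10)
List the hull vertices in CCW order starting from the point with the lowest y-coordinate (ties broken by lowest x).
Hull (CCW) = [(-9, -10), (8, -9), (9, 6), (-7, 8)]

Graham scan procedure:
  1. Find the pivot p₀ = point with lowest y (tie → lowest x): (-9, -10).
  2. Sort the remaining points by polar angle around p₀.
  3. Walk through sorted points, maintaining a stack; pop the top while the last three entries make a non-left turn (cross product ≤ 0).
  4. Final stack is the convex hull in CCW order: (-9, -10), (8, -9), (9, 6), (-7, 8).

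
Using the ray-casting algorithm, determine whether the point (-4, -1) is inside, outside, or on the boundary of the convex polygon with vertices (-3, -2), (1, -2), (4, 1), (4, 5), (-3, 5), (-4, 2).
The point (-4, -1) lies strictly outside the polygon

Cast a horizontal ray to the right from the query point and count how many polygon edges it crosses (each edge strictly once or zero times, handled with the usual half-open convention). 
Parity of crossings → even ⇒ outside.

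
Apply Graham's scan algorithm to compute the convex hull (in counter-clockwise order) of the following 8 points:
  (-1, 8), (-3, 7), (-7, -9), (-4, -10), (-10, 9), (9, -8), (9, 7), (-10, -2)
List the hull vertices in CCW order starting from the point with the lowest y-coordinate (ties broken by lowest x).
Hull (CCW) = [(-4, -10), (9, -8), (9, 7), (-10, 9), (-10, -2), (-7, -9)]

Graham scan procedure:
  1. Find the pivot p₀ = point with lowest y (tie → lowest x): (-4, -10).
  2. Sort the remaining points by polar angle around p₀.
  3. Walk through sorted points, maintaining a stack; pop the top while the last three entries make a non-left turn (cross product ≤ 0).
  4. Final stack is the convex hull in CCW order: (-4, -10), (9, -8), (9, 7), (-10, 9), (-10, -2), (-7, -9).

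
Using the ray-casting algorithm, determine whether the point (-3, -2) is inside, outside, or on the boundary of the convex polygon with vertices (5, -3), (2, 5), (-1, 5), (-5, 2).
The point (-3, -2) lies strictly outside the polygon

Cast a horizontal ray to the right from the query point and count how many polygon edges it crosses (each edge strictly once or zero times, handled with the usual half-open convention). 
Parity of crossings → even ⇒ outside.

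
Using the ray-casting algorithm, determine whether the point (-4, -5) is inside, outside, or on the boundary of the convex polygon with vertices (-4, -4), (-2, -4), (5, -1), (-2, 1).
The point (-4, -5) lies strictly outside the polygon

Cast a horizontal ray to the right from the query point and count how many polygon edges it crosses (each edge strictly once or zero times, handled with the usual half-open convention). 
Parity of crossings → even ⇒ outside.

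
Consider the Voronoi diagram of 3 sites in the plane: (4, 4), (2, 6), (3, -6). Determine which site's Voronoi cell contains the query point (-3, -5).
Nearest site = (3, -6)

The Voronoi cell of site s contains exactly those query points closer to s than to any other site. Compute squared distances from q = (-3, -5) to each site:
  (3 − -3)² + (-6 − -5)² = 37
  (4 − -3)² + (4 − -5)² = 130
  (2 − -3)² + (6 − -5)² = 146
Minimum is attained by (3, -6), so q lies in its Voronoi cell.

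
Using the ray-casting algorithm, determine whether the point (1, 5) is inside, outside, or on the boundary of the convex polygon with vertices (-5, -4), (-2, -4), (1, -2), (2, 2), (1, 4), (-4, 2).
The point (1, 5) lies strictly outside the polygon

Cast a horizontal ray to the right from the query point and count how many polygon edges it crosses (each edge strictly once or zero times, handled with the usual half-open convention). 
Parity of crossings → even ⇒ outside.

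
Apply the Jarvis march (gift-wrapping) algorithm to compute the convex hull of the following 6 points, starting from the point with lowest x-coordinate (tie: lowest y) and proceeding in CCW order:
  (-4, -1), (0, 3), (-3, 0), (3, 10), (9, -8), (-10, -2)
Hull (CCW) = [(-10, -2), (9, -8), (3, 10)]

Jarvis march: at each step, from the current hull vertex p, select the next vertex q as the point such that every other point lies strictly to the left of (or on) the directed line p → q. (Equivalently: for every other point r, the cross product (q − p) × (r − p) ≥ 0.)
Starting point (lowest x, tie lowest y): (-10, -2). Wrap until returning to start. Resulting hull: (-10, -2), (9, -8), (3, 10).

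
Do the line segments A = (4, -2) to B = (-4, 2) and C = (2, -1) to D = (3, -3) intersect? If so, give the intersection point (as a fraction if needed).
Yes; intersection at (2, -1) (t = 1/4 on AB, s = 0 on CD)

Parametrize AB as A + t(B − A) = (4 + -8 t, -2 + 4 t) and CD as C + s(D − C) = (2 + 1 s, -1 + -2 s). Solve the linear system for (t, s). Determinant = -12 ≠ 0, so a unique intersection of the containing lines exists. Solution: t = 1/4, s = 0 — both in [0, 1], so the segments cross. Intersection point: (2, -1).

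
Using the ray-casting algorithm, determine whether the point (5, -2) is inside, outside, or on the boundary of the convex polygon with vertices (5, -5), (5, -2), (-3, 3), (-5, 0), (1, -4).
The point (5, -2) lies on the polygon boundary

Boundary check: the query satisfies the collinearity and bounding-box conditions for some polygon edge, so it lies exactly on the boundary.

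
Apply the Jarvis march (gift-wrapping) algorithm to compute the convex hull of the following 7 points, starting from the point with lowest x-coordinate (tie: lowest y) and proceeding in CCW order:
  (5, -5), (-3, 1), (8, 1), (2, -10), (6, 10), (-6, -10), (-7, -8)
Hull (CCW) = [(-7, -8), (-6, -10), (2, -10), (5, -5), (8, 1), (6, 10), (-3, 1)]

Jarvis march: at each step, from the current hull vertex p, select the next vertex q as the point such that every other point lies strictly to the left of (or on) the directed line p → q. (Equivalently: for every other point r, the cross product (q − p) × (r − p) ≥ 0.)
Starting point (lowest x, tie lowest y): (-7, -8). Wrap until returning to start. Resulting hull: (-7, -8), (-6, -10), (2, -10), (5, -5), (8, 1), (6, 10), (-3, 1).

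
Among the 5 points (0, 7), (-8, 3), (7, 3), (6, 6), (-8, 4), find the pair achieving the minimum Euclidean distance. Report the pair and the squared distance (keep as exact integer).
Pair = ((-8, 3), (-8, 4)); squared distance = 1

Compute all C(5, 2) = 10 pairwise squared distances (x_i − x_j)² + (y_i − y_j)². The minimum is 1, attained by the pair ((-8, 3), (-8, 4)).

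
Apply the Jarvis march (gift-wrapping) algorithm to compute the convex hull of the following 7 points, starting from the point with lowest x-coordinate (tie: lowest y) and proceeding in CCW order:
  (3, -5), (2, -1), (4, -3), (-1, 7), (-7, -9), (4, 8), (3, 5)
Hull (CCW) = [(-7, -9), (3, -5), (4, -3), (4, 8), (-1, 7)]

Jarvis march: at each step, from the current hull vertex p, select the next vertex q as the point such that every other point lies strictly to the left of (or on) the directed line p → q. (Equivalently: for every other point r, the cross product (q − p) × (r − p) ≥ 0.)
Starting point (lowest x, tie lowest y): (-7, -9). Wrap until returning to start. Resulting hull: (-7, -9), (3, -5), (4, -3), (4, 8), (-1, 7).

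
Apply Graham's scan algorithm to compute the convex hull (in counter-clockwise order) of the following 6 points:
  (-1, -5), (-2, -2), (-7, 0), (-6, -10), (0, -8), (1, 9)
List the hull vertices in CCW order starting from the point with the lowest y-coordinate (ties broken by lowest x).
Hull (CCW) = [(-6, -10), (0, -8), (1, 9), (-7, 0)]

Graham scan procedure:
  1. Find the pivot p₀ = point with lowest y (tie → lowest x): (-6, -10).
  2. Sort the remaining points by polar angle around p₀.
  3. Walk through sorted points, maintaining a stack; pop the top while the last three entries make a non-left turn (cross product ≤ 0).
  4. Final stack is the convex hull in CCW order: (-6, -10), (0, -8), (1, 9), (-7, 0).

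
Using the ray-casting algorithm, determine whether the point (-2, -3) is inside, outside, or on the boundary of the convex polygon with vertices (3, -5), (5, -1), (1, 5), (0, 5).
The point (-2, -3) lies strictly outside the polygon

Cast a horizontal ray to the right from the query point and count how many polygon edges it crosses (each edge strictly once or zero times, handled with the usual half-open convention). 
Parity of crossings → even ⇒ outside.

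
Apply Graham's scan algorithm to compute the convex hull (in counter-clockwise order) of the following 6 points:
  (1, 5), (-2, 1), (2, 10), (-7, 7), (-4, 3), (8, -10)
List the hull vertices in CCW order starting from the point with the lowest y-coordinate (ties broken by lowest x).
Hull (CCW) = [(8, -10), (2, 10), (-7, 7), (-4, 3)]

Graham scan procedure:
  1. Find the pivot p₀ = point with lowest y (tie → lowest x): (8, -10).
  2. Sort the remaining points by polar angle around p₀.
  3. Walk through sorted points, maintaining a stack; pop the top while the last three entries make a non-left turn (cross product ≤ 0).
  4. Final stack is the convex hull in CCW order: (8, -10), (2, 10), (-7, 7), (-4, 3).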